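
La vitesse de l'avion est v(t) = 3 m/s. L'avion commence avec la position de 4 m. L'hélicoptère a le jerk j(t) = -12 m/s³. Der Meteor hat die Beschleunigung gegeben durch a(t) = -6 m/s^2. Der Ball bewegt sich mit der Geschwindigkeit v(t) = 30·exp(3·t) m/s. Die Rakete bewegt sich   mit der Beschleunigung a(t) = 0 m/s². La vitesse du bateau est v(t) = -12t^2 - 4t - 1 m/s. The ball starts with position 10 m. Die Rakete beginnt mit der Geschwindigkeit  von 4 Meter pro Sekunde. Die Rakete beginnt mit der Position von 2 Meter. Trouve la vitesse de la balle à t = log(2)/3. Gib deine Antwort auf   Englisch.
We have velocity v(t) = 30·exp(3·t). Substituting t = log(2)/3: v(log(2)/3) = 60.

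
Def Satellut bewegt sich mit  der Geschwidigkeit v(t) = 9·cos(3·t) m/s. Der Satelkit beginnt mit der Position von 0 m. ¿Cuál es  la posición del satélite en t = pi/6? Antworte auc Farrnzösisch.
Nous devons trouver la primitive de notre équation de la vitesse v(t) = 9·cos(3·t) 1 fois. En intégrant la vitesse et en utilisant la condition initiale x(0) = 0, nous obtenons x(t) = 3·sin(3·t). De l'équation de la position x(t) = 3·sin(3·t), nous substituons t = pi/6 pour obtenir x = 3.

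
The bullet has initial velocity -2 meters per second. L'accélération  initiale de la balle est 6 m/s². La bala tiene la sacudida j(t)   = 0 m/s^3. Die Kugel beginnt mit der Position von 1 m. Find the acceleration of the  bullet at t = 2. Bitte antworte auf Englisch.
We need to integrate our jerk equation j(t) = 0 1 time. Taking ∫j(t)dt and applying a(0) = 6, we find a(t) = 6. From the given acceleration equation a(t) = 6, we substitute t = 2 to get a = 6.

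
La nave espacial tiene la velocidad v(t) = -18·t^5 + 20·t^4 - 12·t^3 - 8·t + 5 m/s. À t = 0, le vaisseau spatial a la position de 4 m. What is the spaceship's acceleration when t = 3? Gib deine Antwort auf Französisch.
Pour résoudre ceci, nous devons prendre 1 dérivée de notre équation de la vitesse v(t) = -18·t^5 + 20·t^4 - 12·t^3 - 8·t + 5. En dérivant la vitesse, nous obtenons l'accélération: a(t) = -90·t^4 + 80·t^3 - 36·t^2 - 8. Nous avons l'accélération a(t) = -90·t^4 + 80·t^3 - 36·t^2 - 8. En substituant t = 3: a(3) = -5462.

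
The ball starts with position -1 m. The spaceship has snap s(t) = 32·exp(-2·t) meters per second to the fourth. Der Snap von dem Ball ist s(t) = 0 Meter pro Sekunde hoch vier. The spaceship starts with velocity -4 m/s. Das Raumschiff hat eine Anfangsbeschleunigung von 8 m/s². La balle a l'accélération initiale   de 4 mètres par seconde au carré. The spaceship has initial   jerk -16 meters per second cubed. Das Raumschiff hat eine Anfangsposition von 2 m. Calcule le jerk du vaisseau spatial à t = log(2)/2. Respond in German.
Wir müssen unsere Gleichung für den Snap s(t) = 32·exp(-2·t) 1-mal integrieren. Durch Integration von dem Snap und Verwendung der Anfangsbedingung j(0) = -16, erhalten wir j(t) = -16·exp(-2·t). Aus der Gleichung für den Ruck j(t) = -16·exp(-2·t), setzen wir t = log(2)/2 ein und erhalten j = -8.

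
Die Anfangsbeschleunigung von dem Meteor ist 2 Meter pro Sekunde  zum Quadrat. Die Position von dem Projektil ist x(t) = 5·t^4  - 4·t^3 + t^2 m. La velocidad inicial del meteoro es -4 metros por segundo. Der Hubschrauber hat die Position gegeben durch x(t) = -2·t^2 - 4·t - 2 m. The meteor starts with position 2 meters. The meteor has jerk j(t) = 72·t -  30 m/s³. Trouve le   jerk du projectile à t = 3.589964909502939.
Nous devons dériver notre équation de la position x(t) = 5·t^4 - 4·t^3 + t^2 3 fois. En prenant d/dt de x(t), nous trouvons v(t) = 20·t^3 - 12·t^2 + 2·t. En dérivant la vitesse, nous obtenons l'accélération: a(t) = 60·t^2 - 24·t + 2. En prenant d/dt de a(t), nous trouvons j(t) = 120·t - 24. En utilisant j(t) = 120·t - 24 et en substituant t = 3.589964909502939, nous trouvons j = 406.795789140353.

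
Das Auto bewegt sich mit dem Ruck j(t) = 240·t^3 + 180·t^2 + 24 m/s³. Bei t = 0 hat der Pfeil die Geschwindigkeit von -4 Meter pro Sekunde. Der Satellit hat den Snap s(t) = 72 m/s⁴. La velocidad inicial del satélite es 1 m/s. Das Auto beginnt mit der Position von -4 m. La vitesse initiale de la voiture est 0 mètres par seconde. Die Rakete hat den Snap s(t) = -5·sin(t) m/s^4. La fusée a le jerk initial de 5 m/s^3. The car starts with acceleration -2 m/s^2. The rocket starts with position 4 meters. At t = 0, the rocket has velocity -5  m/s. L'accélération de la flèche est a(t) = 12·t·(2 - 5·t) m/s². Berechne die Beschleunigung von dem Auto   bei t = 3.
Wir müssen die Stammfunktion unserer Gleichung für den Ruck j(t) = 240·t^3 + 180·t^2 + 24 1-mal finden. Durch Integration von dem Ruck und Verwendung der Anfangsbedingung a(0) = -2, erhalten wir a(t) = 60·t^4 + 60·t^3 + 24·t - 2. Wir haben die Beschleunigung a(t) = 60·t^4 + 60·t^3 + 24·t - 2. Durch Einsetzen von t = 3: a(3) = 6550.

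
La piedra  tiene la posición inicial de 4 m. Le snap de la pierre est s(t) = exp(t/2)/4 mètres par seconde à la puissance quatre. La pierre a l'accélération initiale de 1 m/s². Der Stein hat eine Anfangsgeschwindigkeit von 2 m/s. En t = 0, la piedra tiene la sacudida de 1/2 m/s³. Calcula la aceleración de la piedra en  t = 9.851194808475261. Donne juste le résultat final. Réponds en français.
L'accélération à t = 9.851194808475261 est a = 137.771622414026.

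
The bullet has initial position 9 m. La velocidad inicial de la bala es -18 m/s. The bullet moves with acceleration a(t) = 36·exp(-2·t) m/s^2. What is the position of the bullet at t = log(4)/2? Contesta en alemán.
Wir müssen unsere Gleichung für die Beschleunigung a(t) = 36·exp(-2·t) 2-mal integrieren. Mit ∫a(t)dt und Anwendung von v(0) = -18, finden wir v(t) = -18·exp(-2·t). Das Integral von der Geschwindigkeit, mit x(0) = 9, ergibt die Position: x(t) = 9·exp(-2·t). Aus der Gleichung für die Position x(t) = 9·exp(-2·t), setzen wir t = log(4)/2 ein und erhalten x = 9/4.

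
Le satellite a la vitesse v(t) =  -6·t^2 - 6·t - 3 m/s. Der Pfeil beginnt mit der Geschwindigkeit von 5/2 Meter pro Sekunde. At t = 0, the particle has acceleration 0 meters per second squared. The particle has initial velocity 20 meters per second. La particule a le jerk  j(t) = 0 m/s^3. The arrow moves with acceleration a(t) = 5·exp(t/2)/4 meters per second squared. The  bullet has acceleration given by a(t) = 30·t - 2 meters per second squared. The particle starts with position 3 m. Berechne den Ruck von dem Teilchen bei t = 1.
Mit j(t) = 0 und Einsetzen von t = 1, finden wir j = 0.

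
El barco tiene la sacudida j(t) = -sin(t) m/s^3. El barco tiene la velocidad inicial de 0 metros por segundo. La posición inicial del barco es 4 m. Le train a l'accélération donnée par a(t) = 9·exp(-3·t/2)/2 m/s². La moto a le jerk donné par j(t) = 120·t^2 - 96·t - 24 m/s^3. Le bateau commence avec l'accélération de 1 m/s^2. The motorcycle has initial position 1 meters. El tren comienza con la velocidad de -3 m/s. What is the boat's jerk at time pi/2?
We have jerk j(t) = -sin(t). Substituting t = pi/2: j(pi/2) = -1.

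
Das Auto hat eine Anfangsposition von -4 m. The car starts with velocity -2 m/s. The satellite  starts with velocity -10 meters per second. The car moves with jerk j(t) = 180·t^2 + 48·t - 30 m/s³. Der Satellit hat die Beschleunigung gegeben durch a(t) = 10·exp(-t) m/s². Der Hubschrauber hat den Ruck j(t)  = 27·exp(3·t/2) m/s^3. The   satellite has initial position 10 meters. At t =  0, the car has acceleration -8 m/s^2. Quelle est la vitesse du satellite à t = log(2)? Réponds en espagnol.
Para resolver esto, necesitamos tomar 1 integral de nuestra ecuación de la aceleración a(t) = 10·exp(-t). Tomando ∫a(t)dt y aplicando v(0) = -10, encontramos v(t) = -10·exp(-t). Tenemos la velocidad v(t) = -10·exp(-t). Sustituyendo t = log(2): v(log(2)) = -5.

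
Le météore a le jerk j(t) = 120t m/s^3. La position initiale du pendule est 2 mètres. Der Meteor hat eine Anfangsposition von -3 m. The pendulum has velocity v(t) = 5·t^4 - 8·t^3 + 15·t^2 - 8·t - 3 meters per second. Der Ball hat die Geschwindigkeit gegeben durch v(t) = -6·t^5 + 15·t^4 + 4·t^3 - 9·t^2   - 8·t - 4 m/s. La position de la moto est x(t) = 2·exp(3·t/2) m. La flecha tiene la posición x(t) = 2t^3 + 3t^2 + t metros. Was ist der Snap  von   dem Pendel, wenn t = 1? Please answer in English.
Starting from velocity v(t) = 5·t^4 - 8·t^3 + 15·t^2 - 8·t - 3, we take 3 derivatives. Taking d/dt of v(t), we find a(t) = 20·t^3 - 24·t^2 + 30·t - 8. Taking d/dt of a(t), we find j(t) = 60·t^2 - 48·t + 30. Differentiating jerk, we get snap: s(t) = 120·t - 48. From the given snap equation s(t) = 120·t - 48, we substitute t = 1 to get s = 72.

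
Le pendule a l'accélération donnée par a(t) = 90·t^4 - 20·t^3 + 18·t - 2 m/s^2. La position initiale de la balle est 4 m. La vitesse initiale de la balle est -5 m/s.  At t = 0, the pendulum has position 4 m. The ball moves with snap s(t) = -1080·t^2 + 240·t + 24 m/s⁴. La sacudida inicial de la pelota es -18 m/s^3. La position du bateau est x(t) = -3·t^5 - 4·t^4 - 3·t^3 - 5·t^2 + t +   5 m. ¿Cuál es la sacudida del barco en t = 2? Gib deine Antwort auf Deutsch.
Ausgehend von der Position x(t) = -3·t^5 - 4·t^4 - 3·t^3 - 5·t^2 + t + 5, nehmen wir 3 Ableitungen. Mit d/dt von x(t) finden wir v(t) = -15·t^4 - 16·t^3 - 9·t^2 - 10·t + 1. Durch Ableiten von der Geschwindigkeit erhalten wir die Beschleunigung: a(t) = -60·t^3 - 48·t^2 - 18·t - 10. Mit d/dt von a(t) finden wir j(t) = -180·t^2 - 96·t - 18. Aus der Gleichung für den Ruck j(t) = -180·t^2 - 96·t - 18, setzen wir t = 2 ein und erhalten j = -930.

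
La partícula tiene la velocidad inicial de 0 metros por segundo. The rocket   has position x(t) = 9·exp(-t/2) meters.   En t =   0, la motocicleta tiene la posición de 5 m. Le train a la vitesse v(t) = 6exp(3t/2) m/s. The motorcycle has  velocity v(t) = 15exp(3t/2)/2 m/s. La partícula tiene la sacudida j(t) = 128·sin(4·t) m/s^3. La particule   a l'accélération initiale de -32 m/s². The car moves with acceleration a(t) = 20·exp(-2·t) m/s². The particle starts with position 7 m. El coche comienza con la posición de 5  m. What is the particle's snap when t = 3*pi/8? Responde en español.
Para resolver esto, necesitamos tomar 1 derivada de nuestra ecuación de la sacudida j(t) = 128·sin(4·t). Tomando d/dt de j(t), encontramos s(t) = 512·cos(4·t). Usando s(t) = 512·cos(4·t) y sustituyendo t = 3*pi/8, encontramos s = 0.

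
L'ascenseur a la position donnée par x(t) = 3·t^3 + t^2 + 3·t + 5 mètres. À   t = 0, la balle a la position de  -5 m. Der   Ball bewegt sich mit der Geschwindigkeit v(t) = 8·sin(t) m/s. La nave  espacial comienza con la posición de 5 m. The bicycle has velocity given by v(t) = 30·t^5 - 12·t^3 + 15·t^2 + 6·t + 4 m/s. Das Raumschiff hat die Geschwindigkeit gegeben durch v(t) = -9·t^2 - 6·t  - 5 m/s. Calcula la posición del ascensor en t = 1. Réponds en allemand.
Wir haben die Position x(t) = 3·t^3 + t^2 + 3·t + 5. Durch Einsetzen von t = 1: x(1) = 12.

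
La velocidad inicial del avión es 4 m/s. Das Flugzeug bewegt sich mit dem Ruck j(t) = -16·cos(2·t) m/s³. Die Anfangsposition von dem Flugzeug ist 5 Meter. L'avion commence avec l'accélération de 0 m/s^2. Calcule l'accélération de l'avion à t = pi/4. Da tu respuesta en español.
Partiendo de la sacudida j(t) = -16·cos(2·t), tomamos 1 integral. Tomando ∫j(t)dt y aplicando a(0) = 0, encontramos a(t) = -8·sin(2·t). De la ecuación de la aceleración a(t) = -8·sin(2·t), sustituimos t = pi/4 para obtener a = -8.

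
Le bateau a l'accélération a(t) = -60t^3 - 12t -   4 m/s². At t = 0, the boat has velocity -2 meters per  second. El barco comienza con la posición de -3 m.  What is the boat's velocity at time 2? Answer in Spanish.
Partiendo de la aceleración a(t) = -60·t^3 - 12·t - 4, tomamos 1 integral. La integral de la aceleración, con v(0) = -2, da la velocidad: v(t) = -15·t^4 - 6·t^2 - 4·t - 2. De la ecuación de la velocidad v(t) = -15·t^4 - 6·t^2 - 4·t - 2, sustituimos t = 2 para obtener v = -274.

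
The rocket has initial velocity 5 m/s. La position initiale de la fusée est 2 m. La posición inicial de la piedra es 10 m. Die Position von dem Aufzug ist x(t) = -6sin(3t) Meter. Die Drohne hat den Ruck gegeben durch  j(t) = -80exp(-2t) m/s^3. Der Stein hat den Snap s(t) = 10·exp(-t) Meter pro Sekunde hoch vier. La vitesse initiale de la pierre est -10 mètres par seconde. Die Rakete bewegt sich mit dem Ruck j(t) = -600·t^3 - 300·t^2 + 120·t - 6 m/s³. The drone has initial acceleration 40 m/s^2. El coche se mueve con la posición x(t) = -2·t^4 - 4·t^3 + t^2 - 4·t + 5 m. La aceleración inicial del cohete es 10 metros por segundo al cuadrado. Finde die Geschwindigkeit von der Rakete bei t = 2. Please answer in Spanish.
Debemos encontrar la antiderivada de nuestra ecuación de la sacudida j(t) = -600·t^3 - 300·t^2 + 120·t - 6 2 veces. La integral de la sacudida, con a(0) = 10, da la aceleración: a(t) = -150·t^4 - 100·t^3 + 60·t^2 - 6·t + 10. Integrando la aceleración y usando la condición inicial v(0) = 5, obtenemos v(t) = -30·t^5 - 25·t^4 + 20·t^3 - 3·t^2 + 10·t + 5. Usando v(t) = -30·t^5 - 25·t^4 + 20·t^3 - 3·t^2 + 10·t + 5 y sustituyendo t = 2, encontramos v = -1187.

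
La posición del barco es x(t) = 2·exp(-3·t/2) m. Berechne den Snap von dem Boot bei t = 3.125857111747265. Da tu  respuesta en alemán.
Um dies zu lösen, müssen wir 4 Ableitungen unserer Gleichung für die Position x(t) = 2·exp(-3·t/2) nehmen. Mit d/dt von x(t) finden wir v(t) = -3·exp(-3·t/2). Durch Ableiten von der Geschwindigkeit erhalten wir die Beschleunigung: a(t) = 9·exp(-3·t/2)/2. Mit d/dt von a(t) finden wir j(t) = -27·exp(-3·t/2)/4. Die Ableitung von dem Ruck ergibt den Snap: s(t) = 81·exp(-3·t/2)/8. Wir haben den Snap s(t) = 81·exp(-3·t/2)/8. Durch Einsetzen von t = 3.125857111747265: s(3.125857111747265) = 0.0931282173058647.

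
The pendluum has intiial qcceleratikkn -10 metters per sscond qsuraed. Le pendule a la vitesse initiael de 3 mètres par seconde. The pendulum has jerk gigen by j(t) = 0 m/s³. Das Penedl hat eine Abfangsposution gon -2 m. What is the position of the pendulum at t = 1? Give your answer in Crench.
Pour résoudre ceci, nous devons prendre 3 primitives de notre équation du jerk j(t) = 0. En prenant ∫j(t)dt et en appliquant a(0) = -10, nous trouvons a(t) = -10. La primitive de l'accélération, avec v(0) = 3, donne la vitesse: v(t) = 3 - 10·t. La primitive de la vitesse, avec x(0) = -2, donne la position: x(t) = -5·t^2 + 3·t - 2. De l'équation de la position x(t) = -5·t^2 + 3·t - 2, nous substituons t = 1 pour obtenir x = -4.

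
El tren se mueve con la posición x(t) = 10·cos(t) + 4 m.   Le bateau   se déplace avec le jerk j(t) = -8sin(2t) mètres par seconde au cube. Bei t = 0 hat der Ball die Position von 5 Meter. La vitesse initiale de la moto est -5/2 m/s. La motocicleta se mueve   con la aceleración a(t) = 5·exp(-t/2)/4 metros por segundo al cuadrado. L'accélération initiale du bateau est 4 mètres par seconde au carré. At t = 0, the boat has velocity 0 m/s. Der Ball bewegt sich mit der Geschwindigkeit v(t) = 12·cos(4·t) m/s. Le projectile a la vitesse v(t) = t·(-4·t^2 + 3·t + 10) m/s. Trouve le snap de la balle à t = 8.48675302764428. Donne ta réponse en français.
Nous devons dériver notre équation de la vitesse v(t) = 12·cos(4·t) 3 fois. La dérivée de la vitesse donne l'accélération: a(t) = -48·sin(4·t). En dérivant l'accélération, nous obtenons le jerk: j(t) = -192·cos(4·t). En prenant d/dt de j(t), nous trouvons s(t) = 768·sin(4·t). De l'équation du snap s(t) = 768·sin(4·t), nous substituons t = 8.48675302764428 pour obtenir s = 440.281353719974.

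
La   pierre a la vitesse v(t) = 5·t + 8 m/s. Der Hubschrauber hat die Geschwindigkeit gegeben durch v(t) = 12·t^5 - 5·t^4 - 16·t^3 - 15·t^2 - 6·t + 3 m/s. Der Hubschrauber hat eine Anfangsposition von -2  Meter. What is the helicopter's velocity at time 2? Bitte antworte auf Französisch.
De l'équation de la vitesse v(t) = 12·t^5 - 5·t^4 - 16·t^3 - 15·t^2 - 6·t + 3, nous substituons t = 2 pour obtenir v = 107.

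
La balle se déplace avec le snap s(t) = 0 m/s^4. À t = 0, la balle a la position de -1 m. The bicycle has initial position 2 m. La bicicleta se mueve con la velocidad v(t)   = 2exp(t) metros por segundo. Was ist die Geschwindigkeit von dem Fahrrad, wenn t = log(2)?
Aus der Gleichung für die Geschwindigkeit v(t) = 2·exp(t), setzen wir t = log(2) ein und erhalten v = 4.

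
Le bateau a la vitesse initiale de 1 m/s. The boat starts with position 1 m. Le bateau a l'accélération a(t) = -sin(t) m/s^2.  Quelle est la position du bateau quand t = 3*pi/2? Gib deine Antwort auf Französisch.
Nous devons trouver l'intégrale de notre équation de l'accélération a(t) = -sin(t) 2 fois. En prenant ∫a(t)dt et en appliquant v(0) = 1, nous trouvons v(t) = cos(t). En intégrant la vitesse et en utilisant la condition initiale x(0) = 1, nous obtenons x(t) = sin(t) + 1. De l'équation de la position x(t) = sin(t) + 1, nous substituons t = 3*pi/2 pour obtenir x = 0.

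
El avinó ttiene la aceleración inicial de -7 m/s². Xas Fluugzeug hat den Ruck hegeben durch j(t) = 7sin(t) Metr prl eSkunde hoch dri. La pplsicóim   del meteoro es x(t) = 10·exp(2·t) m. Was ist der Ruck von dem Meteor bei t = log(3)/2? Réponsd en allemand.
Ausgehend von der Position x(t) = 10·exp(2·t), nehmen wir 3 Ableitungen. Durch Ableiten von der Position erhalten wir die Geschwindigkeit: v(t) = 20·exp(2·t). Die Ableitung von der Geschwindigkeit ergibt die Beschleunigung: a(t) = 40·exp(2·t). Durch Ableiten von der Beschleunigung erhalten wir den Ruck: j(t) = 80·exp(2·t). Mit j(t) = 80·exp(2·t) und Einsetzen von t = log(3)/2, finden wir j = 240.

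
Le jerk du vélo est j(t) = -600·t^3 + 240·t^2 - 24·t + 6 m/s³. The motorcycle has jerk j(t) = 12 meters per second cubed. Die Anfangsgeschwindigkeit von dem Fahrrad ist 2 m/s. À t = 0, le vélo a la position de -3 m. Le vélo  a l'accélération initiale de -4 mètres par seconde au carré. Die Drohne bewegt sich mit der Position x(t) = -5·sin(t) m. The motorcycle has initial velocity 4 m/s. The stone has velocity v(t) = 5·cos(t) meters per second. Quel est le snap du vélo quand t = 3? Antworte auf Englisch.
We must differentiate our jerk equation j(t) = -600·t^3 + 240·t^2 - 24·t + 6 1 time. The derivative of jerk gives snap: s(t) = -1800·t^2 + 480·t - 24. Using s(t) = -1800·t^2 + 480·t - 24 and substituting t = 3, we find s = -14784.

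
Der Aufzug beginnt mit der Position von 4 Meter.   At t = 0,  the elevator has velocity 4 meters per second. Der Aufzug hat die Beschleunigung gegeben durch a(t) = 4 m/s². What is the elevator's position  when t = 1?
Starting from acceleration a(t) = 4, we take 2 antiderivatives. Taking ∫a(t)dt and applying v(0) = 4, we find v(t) = 4·t + 4. Taking ∫v(t)dt and applying x(0) = 4, we find x(t) = 2·t^2 + 4·t + 4. Using x(t) = 2·t^2 + 4·t + 4 and substituting t = 1, we find x = 10.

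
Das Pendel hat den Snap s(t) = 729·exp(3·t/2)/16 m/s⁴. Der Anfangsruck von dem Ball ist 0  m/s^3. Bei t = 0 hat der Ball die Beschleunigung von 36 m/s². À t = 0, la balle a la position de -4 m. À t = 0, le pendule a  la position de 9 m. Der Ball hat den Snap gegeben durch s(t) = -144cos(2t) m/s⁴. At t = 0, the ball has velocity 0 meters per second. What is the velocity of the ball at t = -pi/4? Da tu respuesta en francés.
Pour résoudre ceci, nous devons prendre 3 intégrales de notre équation du snap s(t) = -144·cos(2·t). En prenant ∫s(t)dt et en appliquant j(0) = 0, nous trouvons j(t) = -72·sin(2·t). En intégrant le jerk et en utilisant la condition initiale a(0) = 36, nous obtenons a(t) = 36·cos(2·t). En intégrant l'accélération et en utilisant la condition initiale v(0) = 0, nous obtenons v(t) = 18·sin(2·t). Nous avons la vitesse v(t) = 18·sin(2·t). En substituant t = -pi/4: v(-pi/4) = -18.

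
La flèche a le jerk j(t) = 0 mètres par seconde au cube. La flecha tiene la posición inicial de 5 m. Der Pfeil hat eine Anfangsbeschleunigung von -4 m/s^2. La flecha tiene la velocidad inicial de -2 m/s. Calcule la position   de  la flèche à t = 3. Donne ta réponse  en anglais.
We need to integrate our jerk equation j(t) = 0 3 times. Finding the antiderivative of j(t) and using a(0) = -4: a(t) = -4. The antiderivative of acceleration is velocity. Using v(0) = -2, we get v(t) = -4·t - 2. Taking ∫v(t)dt and applying x(0) = 5, we find x(t) = -2·t^2 - 2·t + 5. Using x(t) = -2·t^2 - 2·t + 5 and substituting t = 3, we find x = -19.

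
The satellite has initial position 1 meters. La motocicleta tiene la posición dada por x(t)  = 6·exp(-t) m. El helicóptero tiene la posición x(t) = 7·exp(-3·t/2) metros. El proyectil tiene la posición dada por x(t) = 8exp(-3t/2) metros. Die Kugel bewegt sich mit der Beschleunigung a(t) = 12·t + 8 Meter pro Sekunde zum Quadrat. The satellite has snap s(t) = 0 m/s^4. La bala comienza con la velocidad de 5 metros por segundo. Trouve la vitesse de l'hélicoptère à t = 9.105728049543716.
En partant de la position x(t) = 7·exp(-3·t/2), nous prenons 1 dérivée. En prenant d/dt de x(t), nous trouvons v(t) = -21·exp(-3·t/2)/2. Nous avons la vitesse v(t) = -21·exp(-3·t/2)/2. En substituant t = 9.105728049543716: v(9.105728049543716) = -0.0000122839525621532.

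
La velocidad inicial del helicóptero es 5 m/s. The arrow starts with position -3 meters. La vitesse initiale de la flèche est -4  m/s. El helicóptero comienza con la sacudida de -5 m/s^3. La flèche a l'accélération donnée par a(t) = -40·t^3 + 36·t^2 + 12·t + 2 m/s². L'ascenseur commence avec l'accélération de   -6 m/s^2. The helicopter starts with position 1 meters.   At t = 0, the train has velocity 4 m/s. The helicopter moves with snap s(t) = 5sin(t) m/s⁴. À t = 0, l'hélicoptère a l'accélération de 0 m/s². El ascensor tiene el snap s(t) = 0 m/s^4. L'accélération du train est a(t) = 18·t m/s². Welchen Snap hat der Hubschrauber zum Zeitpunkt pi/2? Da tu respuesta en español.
Tenemos el snap s(t) = 5·sin(t). Sustituyendo t = pi/2: s(pi/2) = 5.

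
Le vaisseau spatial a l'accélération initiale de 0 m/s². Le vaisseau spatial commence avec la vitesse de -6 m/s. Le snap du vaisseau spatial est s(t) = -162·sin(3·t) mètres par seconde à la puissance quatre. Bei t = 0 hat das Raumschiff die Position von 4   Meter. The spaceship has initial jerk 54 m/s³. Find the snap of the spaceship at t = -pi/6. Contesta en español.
Tenemos el snap s(t) = -162·sin(3·t). Sustituyendo t = -pi/6: s(-pi/6) = 162.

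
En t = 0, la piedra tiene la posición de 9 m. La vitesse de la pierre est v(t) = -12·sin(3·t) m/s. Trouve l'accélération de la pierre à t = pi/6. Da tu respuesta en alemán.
Wir müssen unsere Gleichung für die Geschwindigkeit v(t) = -12·sin(3·t) 1-mal ableiten. Die Ableitung von der Geschwindigkeit ergibt die Beschleunigung: a(t) = -36·cos(3·t). Wir haben die Beschleunigung a(t) = -36·cos(3·t). Durch Einsetzen von t = pi/6: a(pi/6) = 0.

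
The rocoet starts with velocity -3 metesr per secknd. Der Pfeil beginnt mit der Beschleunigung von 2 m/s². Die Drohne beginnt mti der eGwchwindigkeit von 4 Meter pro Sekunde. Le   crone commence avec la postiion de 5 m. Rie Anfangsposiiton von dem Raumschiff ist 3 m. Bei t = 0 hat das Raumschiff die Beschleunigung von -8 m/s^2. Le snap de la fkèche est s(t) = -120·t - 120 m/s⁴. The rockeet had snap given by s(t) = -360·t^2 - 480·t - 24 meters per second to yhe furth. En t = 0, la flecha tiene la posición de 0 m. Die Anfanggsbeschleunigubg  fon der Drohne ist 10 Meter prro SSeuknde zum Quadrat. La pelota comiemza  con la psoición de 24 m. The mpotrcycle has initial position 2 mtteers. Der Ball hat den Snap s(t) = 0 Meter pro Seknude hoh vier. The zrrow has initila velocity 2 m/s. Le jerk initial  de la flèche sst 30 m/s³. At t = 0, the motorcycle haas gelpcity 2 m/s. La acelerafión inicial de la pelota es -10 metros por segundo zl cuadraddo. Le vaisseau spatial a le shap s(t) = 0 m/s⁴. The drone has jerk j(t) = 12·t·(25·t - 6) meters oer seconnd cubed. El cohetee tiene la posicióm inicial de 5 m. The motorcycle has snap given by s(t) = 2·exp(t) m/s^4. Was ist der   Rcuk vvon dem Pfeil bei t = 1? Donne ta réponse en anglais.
To find the answer, we compute 1 integral of s(t) = -120·t - 120. The integral of snap, with j(0) = 30, gives jerk: j(t) = -60·t^2 - 120·t + 30. We have jerk j(t) = -60·t^2 - 120·t + 30. Substituting t = 1: j(1) = -150.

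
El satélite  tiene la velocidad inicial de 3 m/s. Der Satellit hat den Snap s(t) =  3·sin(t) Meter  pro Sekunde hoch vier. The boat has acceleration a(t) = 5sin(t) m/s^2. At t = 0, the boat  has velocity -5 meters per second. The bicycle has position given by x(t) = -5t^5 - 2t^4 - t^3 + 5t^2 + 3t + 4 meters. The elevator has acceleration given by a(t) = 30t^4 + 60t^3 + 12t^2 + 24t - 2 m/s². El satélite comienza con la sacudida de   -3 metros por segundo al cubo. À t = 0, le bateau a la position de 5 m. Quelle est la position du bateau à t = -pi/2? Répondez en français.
Nous devons intégrer notre équation de l'accélération a(t) = 5·sin(t) 2 fois. En intégrant l'accélération et en utilisant la condition initiale v(0) = -5, nous obtenons v(t) = -5·cos(t). En prenant ∫v(t)dt et en appliquant x(0) = 5, nous trouvons x(t) = 5 - 5·sin(t). En utilisant x(t) = 5 - 5·sin(t) et en substituant t = -pi/2, nous trouvons x = 10.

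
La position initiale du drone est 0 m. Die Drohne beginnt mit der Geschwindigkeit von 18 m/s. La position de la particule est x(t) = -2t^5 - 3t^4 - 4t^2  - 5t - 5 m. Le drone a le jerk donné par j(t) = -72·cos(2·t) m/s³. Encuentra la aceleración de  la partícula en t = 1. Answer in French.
Pour résoudre ceci, nous devons prendre 2 dérivées de notre équation de la position x(t) = -2·t^5 - 3·t^4 - 4·t^2 - 5·t - 5. La dérivée de la position donne la vitesse: v(t) = -10·t^4 - 12·t^3 - 8·t - 5. En prenant d/dt de v(t), nous trouvons a(t) = -40·t^3 - 36·t^2 - 8. Nous avons l'accélération a(t) = -40·t^3 - 36·t^2 - 8. En substituant t = 1: a(1) = -84.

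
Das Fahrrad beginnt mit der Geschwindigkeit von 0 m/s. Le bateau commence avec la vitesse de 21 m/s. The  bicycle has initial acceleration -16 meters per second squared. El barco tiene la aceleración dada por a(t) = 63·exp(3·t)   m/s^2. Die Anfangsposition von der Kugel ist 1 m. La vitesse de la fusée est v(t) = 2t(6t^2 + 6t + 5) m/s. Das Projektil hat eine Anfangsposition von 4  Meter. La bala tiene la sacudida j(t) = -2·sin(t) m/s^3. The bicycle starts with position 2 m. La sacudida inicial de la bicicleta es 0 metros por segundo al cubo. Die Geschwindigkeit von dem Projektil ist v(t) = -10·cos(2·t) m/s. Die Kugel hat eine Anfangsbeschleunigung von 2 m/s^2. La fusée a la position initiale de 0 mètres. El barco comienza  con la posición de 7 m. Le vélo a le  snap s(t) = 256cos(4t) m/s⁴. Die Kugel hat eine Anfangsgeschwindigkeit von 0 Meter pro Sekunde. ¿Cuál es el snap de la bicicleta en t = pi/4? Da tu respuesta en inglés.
Using s(t) = 256·cos(4·t) and substituting t = pi/4, we find s = -256.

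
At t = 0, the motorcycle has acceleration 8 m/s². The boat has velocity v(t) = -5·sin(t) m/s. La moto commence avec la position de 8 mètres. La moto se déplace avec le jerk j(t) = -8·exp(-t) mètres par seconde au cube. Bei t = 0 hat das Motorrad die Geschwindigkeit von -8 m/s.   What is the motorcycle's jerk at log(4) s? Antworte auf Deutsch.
Wir haben den Ruck j(t) = -8·exp(-t). Durch Einsetzen von t = log(4): j(log(4)) = -2.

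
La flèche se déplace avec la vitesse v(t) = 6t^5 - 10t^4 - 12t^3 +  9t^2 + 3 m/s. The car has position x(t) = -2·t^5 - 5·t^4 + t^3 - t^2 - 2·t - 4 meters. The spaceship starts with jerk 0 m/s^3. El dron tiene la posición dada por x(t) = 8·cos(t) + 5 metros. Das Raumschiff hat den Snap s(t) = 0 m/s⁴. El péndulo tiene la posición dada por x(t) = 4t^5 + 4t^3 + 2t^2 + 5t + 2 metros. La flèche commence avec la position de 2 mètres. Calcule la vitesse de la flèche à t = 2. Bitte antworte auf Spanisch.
De la ecuación de la velocidad v(t) = 6·t^5 - 10·t^4 - 12·t^3 + 9·t^2 + 3, sustituimos t = 2 para obtener v = -25.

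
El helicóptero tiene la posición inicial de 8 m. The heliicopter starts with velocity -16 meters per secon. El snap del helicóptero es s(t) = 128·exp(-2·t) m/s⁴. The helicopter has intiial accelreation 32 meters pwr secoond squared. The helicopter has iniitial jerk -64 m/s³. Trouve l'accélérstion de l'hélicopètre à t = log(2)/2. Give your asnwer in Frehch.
Pour résoudre ceci, nous devons prendre 2 intégrales de notre équation du snap s(t) = 128·exp(-2·t). La primitive du snap est le jerk. En utilisant j(0) = -64, nous obtenons j(t) = -64·exp(-2·t). L'intégrale du jerk, avec a(0) = 32, donne l'accélération: a(t) = 32·exp(-2·t). De l'équation de l'accélération a(t) = 32·exp(-2·t), nous substituons t = log(2)/2 pour obtenir a = 16.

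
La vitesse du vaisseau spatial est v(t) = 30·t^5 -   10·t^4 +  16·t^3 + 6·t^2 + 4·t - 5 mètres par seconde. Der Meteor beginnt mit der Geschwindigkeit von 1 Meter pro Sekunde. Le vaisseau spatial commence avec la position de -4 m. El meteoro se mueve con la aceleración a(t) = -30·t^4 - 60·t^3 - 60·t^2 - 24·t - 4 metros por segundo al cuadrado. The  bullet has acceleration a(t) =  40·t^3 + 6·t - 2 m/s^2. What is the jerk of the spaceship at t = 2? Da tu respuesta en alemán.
Wir müssen unsere Gleichung für die Geschwindigkeit v(t) = 30·t^5 - 10·t^4 + 16·t^3 + 6·t^2 + 4·t - 5 2-mal ableiten. Die Ableitung von der Geschwindigkeit ergibt die Beschleunigung: a(t) = 150·t^4 - 40·t^3 + 48·t^2 + 12·t + 4. Mit d/dt von a(t) finden wir j(t) = 600·t^3 - 120·t^2 + 96·t + 12. Aus der Gleichung für den Ruck j(t) = 600·t^3 - 120·t^2 + 96·t + 12, setzen wir t = 2 ein und erhalten j = 4524.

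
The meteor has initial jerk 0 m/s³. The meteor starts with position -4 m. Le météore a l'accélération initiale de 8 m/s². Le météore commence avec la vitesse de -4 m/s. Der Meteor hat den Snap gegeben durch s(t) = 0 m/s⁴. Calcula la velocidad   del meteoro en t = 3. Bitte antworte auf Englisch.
To find the answer, we compute 3 antiderivatives of s(t) = 0. Finding the integral of s(t) and using j(0) = 0: j(t) = 0. The integral of jerk, with a(0) = 8, gives acceleration: a(t) = 8. The integral of acceleration is velocity. Using v(0) = -4, we get v(t) = 8·t - 4. From the given velocity equation v(t) = 8·t - 4, we substitute t = 3 to get v = 20.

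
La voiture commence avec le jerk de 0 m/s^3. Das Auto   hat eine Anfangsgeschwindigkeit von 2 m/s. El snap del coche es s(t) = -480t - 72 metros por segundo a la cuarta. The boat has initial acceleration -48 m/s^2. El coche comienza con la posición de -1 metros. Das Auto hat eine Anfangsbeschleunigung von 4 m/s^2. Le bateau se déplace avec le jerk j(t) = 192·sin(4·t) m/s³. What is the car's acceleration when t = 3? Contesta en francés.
Nous devons trouver la primitive de notre équation du snap s(t) = -480·t - 72 2 fois. En intégrant le snap et en utilisant la condition initiale j(0) = 0, nous obtenons j(t) = 24·t·(-10·t - 3). La primitive du jerk est l'accélération. En utilisant a(0) = 4, nous obtenons a(t) = -80·t^3 - 36·t^2 + 4. Nous avons l'accélération a(t) = -80·t^3 - 36·t^2 + 4. En substituant t = 3: a(3) = -2480.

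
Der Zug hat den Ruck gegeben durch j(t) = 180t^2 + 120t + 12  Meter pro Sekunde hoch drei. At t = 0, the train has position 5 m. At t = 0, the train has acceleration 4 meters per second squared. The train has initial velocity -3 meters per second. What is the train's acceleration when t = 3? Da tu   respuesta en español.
Necesitamos integrar nuestra ecuación de la sacudida j(t) = 180·t^2 + 120·t + 12 1 vez. La integral de la sacudida es la aceleración. Usando a(0) = 4, obtenemos a(t) = 60·t^3 + 60·t^2 + 12·t + 4. Usando a(t) = 60·t^3 + 60·t^2 + 12·t + 4 y sustituyendo t = 3, encontramos a = 2200.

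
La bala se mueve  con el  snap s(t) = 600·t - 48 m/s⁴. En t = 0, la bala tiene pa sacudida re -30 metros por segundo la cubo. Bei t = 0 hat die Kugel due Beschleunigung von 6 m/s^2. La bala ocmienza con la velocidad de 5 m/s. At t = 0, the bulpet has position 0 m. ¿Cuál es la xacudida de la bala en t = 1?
Partiendo del snap s(t) = 600·t - 48, tomamos 1 antiderivada. Integrando el snap y usando la condición inicial j(0) = -30, obtenemos j(t) = 300·t^2 - 48·t - 30. Tenemos la sacudida j(t) = 300·t^2 - 48·t - 30. Sustituyendo t = 1: j(1) = 222.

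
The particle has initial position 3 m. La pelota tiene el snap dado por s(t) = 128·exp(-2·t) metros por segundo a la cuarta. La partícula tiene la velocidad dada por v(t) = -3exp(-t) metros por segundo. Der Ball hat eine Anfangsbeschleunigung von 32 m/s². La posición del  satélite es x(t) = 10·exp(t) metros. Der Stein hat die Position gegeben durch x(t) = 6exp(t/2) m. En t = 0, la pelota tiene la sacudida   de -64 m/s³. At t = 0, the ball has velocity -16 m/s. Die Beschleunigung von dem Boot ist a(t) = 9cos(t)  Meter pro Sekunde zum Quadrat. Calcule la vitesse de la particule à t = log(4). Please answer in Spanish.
Usando v(t) = -3·exp(-t) y sustituyendo t = log(4), encontramos v = -3/4.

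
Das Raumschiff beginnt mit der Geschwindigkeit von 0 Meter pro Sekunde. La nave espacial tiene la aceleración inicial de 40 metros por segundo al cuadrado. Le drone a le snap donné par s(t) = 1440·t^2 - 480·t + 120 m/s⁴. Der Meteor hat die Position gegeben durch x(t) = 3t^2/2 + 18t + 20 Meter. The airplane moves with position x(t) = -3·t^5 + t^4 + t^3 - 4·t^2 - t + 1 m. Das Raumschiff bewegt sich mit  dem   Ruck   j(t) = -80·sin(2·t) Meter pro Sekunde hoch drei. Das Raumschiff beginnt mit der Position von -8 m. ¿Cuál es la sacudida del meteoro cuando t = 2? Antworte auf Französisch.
Pour résoudre ceci, nous devons prendre 3 dérivées de notre équation de la position x(t) = 3·t^2/2 + 18·t + 20. La dérivée de la position donne la vitesse: v(t) = 3·t + 18. En dérivant la vitesse, nous obtenons l'accélération: a(t) = 3. En prenant d/dt de a(t), nous trouvons j(t) = 0. En utilisant j(t) = 0 et en substituant t = 2, nous trouvons j = 0.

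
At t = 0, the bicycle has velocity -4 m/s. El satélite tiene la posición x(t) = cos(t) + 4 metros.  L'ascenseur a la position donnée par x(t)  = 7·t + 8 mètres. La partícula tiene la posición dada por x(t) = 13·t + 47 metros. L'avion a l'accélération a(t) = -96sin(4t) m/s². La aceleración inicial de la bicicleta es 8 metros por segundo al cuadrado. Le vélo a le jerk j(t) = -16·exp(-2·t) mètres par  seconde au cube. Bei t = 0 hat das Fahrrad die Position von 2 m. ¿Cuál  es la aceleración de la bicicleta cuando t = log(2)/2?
Necesitamos integrar nuestra ecuación de la sacudida j(t) = -16·exp(-2·t) 1 vez. Integrando la sacudida y usando la condición inicial a(0) = 8, obtenemos a(t) = 8·exp(-2·t). De la ecuación de la aceleración a(t) = 8·exp(-2·t), sustituimos t = log(2)/2 para obtener a = 4.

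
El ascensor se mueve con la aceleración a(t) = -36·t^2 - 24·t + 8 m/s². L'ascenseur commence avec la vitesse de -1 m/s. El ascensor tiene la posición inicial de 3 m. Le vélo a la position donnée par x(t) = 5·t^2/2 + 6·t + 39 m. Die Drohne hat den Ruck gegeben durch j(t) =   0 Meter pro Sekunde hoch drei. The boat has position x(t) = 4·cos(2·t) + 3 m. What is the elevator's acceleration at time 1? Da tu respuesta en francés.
Nous avons l'accélération a(t) = -36·t^2 - 24·t + 8. En substituant t = 1: a(1) = -52.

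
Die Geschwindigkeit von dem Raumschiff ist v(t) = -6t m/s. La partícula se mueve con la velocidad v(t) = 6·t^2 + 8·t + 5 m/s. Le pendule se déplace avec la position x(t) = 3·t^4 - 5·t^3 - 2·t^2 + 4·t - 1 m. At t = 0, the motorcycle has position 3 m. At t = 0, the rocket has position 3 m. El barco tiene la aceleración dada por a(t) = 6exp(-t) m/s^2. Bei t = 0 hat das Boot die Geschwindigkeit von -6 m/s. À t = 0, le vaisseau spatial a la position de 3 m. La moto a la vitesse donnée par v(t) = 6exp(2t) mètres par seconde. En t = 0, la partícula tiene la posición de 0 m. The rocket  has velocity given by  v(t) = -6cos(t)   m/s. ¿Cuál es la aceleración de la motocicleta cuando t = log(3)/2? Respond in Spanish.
Partiendo de la velocidad v(t) = 6·exp(2·t), tomamos 1 derivada. Tomando d/dt de v(t), encontramos a(t) = 12·exp(2·t). Usando a(t) = 12·exp(2·t) y sustituyendo t = log(3)/2, encontramos a = 36.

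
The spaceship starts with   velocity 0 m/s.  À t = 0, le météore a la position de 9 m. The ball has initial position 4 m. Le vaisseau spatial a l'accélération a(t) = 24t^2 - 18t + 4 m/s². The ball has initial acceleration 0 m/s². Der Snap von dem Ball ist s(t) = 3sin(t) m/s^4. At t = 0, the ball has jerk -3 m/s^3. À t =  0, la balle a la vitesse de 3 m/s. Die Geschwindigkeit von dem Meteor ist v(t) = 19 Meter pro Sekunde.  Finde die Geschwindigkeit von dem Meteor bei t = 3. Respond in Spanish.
Usando v(t) = 19 y sustituyendo t = 3, encontramos v = 19.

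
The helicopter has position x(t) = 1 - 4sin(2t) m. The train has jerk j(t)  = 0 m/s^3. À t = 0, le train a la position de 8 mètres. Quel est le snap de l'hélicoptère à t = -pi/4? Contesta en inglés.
To solve this, we need to take 4 derivatives of our position equation x(t) = 1 - 4·sin(2·t). Differentiating position, we get velocity: v(t) = -8·cos(2·t). Differentiating velocity, we get acceleration: a(t) = 16·sin(2·t). Differentiating acceleration, we get jerk: j(t) = 32·cos(2·t). Differentiating jerk, we get snap: s(t) = -64·sin(2·t). From the given snap equation s(t) = -64·sin(2·t), we substitute t = -pi/4 to get s = 64.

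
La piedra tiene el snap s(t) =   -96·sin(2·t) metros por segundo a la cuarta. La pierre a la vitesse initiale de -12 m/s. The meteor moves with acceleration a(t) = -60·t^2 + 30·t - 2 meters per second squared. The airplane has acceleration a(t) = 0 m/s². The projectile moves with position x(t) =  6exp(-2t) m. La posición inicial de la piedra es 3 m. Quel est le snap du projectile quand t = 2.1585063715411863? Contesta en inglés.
To solve this, we need to take 4 derivatives of our position equation x(t) = 6·exp(-2·t). The derivative of position gives velocity: v(t) = -12·exp(-2·t). The derivative of velocity gives acceleration: a(t) = 24·exp(-2·t). The derivative of acceleration gives jerk: j(t) = -48·exp(-2·t). The derivative of jerk gives snap: s(t) = 96·exp(-2·t). From the given snap equation s(t) = 96·exp(-2·t), we substitute t = 2.1585063715411863 to get s = 1.28060861882928.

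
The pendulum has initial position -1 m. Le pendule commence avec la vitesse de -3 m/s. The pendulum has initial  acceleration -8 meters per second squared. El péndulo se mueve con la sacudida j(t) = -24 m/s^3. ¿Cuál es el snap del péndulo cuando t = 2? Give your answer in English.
We must differentiate our jerk equation j(t) = -24 1 time. Taking d/dt of j(t), we find s(t) = 0. From the given snap equation s(t) = 0, we substitute t = 2 to get s = 0.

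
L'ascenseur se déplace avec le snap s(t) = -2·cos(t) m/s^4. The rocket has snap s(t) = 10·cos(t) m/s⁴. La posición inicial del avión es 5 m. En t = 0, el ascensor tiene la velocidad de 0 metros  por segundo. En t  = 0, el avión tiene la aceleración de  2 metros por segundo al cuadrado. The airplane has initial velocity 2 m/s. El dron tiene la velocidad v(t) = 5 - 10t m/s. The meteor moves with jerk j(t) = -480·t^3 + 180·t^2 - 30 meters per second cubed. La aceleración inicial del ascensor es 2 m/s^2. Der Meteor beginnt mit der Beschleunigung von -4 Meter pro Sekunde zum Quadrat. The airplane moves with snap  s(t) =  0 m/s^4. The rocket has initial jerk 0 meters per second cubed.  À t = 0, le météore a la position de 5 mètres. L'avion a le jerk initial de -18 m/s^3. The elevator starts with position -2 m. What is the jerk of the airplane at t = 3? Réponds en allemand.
Um dies zu lösen, müssen wir 1 Stammfunktion unserer Gleichung für den Snap s(t) = 0 finden. Die Stammfunktion von dem Snap, mit j(0) = -18, ergibt den Ruck: j(t) = -18. Wir haben den Ruck j(t) = -18. Durch Einsetzen von t = 3: j(3) = -18.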